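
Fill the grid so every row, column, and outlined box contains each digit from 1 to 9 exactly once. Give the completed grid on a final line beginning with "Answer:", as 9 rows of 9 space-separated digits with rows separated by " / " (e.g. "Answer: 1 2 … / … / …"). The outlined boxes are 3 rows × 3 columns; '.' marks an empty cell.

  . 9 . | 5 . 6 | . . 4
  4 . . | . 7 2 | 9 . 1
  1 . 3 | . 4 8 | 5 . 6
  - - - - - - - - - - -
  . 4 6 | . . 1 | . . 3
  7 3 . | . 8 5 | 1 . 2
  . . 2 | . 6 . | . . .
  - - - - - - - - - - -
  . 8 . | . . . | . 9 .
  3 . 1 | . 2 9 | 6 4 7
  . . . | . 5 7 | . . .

Step 1. [r5c4∈{4,9}] row 5 places 4 nowhere but r5c4 ⇒ r5c4=4.
Step 2. [r2c4∈{3}] only 3 remains possible at r2c4. So r2c4=3.
Step 3. [r2c8∈{8}] r2c8 has the single candidate 8, so r2c8=8.
Step 4. [r8c2∈{5}] nothing but 5 survives at r8c2, so r8c2=5.
Step 5. [r6c9∈{5,8,9}] in col 9, 9 fits only at r6c9 ⇒ r6c9=9.
Step 6. [r6c4∈{7}] r6c4's peers cover all but 7 ⇒ r6c4=7.
Step 7. [r9c8∈{1,2,3}] across col 8, 1 lands solely at r9c8, so r9c8=1.
Step 8. [r9c7∈{2,3,8}] 3 has one home in row 9: r9c7. So r9c7=3.
Step 9. [r3c2∈{2,7}] in col 2, 7 fits only at r3c2. So r3c2=7.
Step 10. [r1c1∈{2,8}] across box 1, 2 lands solely at r1c1, so r1c1=2.
Step 11. [r7c1∈{6}] nothing but 6 survives at r7c1 ⇒ r7c1=6.
Step 12. [r1c7∈{7}] only 7 remains possible at r1c7. So r1c7=7.
Step 13. [r7c6∈{3,4}] r7c6 is the only open cell in col 6 admitting 4. So r7c6=4.
Step 14. [r5c3∈{9}] r5c3's peers cover all but 9 ⇒ r5c3=9.
Step 15. [r4c7∈{8}] nothing but 8 survives at r4c7, so r4c7=8.
Step 16. [r6c8∈{5}] r6c8 is down to just 5. So r6c8=5.
Step 17. [r3c4∈{9}] r3c4 has the single candidate 9 ⇒ r3c4=9.
Step 18. [r1c5∈{1}] r1c5 has the single candidate 1. So r1c5=1.
Step 19. [r8c4∈{8}] only 8 remains possible at r8c4. So r8c4=8.
Step 20. [r7c5∈{3}] r7c5's peers cover all but 3 ⇒ r7c5=3.
Step 21. [r9c9∈{8}] nothing but 8 survives at r9c9. So r9c9=8.
Step 22. [r6c7∈{4}] only 4 remains possible at r6c7, so r6c7=4.
Step 23. [r9c4∈{6}] only 6 remains possible at r9c4 ⇒ r9c4=6.
Step 24. [r7c9∈{5}] only 5 remains possible at r7c9, so r7c9=5.
Step 25. [r7c4∈{1}] r7c4 is down to just 1. So r7c4=1.
Step 26. [r4c1∈{5}] r4c1 has the single candidate 5, so r4c1=5.
Step 27. [r7c7∈{2}] r7c7's peers cover all but 2 ⇒ r7c7=2.
Step 28. [r2c2∈{6}] r2c2 has the single candidate 6. So r2c2=6.
Step 29. [r6c1∈{8}] r6c1 has the single candidate 8 ⇒ r6c1=8.
Step 30. [r5c8∈{6}] r5c8 has the single candidate 6 ⇒ r5c8=6.
Step 31. [r6c2∈{1}] r6c2 is down to just 1, so r6c2=1.
Step 32. [r9c2∈{2}] nothing but 2 survives at r9c2. So r9c2=2.
Step 33. [r7c3∈{7}] r7c3 has the single candidate 7. So r7c3=7.
Step 34. [r9c3∈{4}] r9c3's peers cover all but 4, so r9c3=4.
Step 35. [r1c8∈{3}] r1c8's peers cover all but 3. So r1c8=3.
Step 36. [r3c8∈{2}] r3c8's peers cover all but 2. So r3c8=2.
Step 37. [r4c5∈{9}] nothing but 9 survives at r4c5. So r4c5=9.
Step 38. [r4c4∈{2}] r4c4 is down to just 2. So r4c4=2.
Step 39. [r1c3∈{8}] r1c3's peers cover all but 8 ⇒ r1c3=8.
Step 40. [r4c8∈{7}] r4c8's peers cover all but 7. So r4c8=7.
Step 41. [r6c6∈{3}] r6c6's peers cover all but 3 ⇒ r6c6=3.
Step 42. [r9c1∈{9}] r9c1's peers cover all but 9, so r9c1=9.
Step 43. [r2c3∈{5}] nothing but 5 survives at r2c3, so r2c3=5.

Answer: 2 9 8 5 1 6 7 3 4 / 4 6 5 3 7 2 9 8 1 / 1 7 3 9 4 8 5 2 6 / 5 4 6 2 9 1 8 7 3 / 7 3 9 4 8 5 1 6 2 / 8 1 2 7 6 3 4 5 9 / 6 8 7 1 3 4 2 9 5 / 3 5 1 8 2 9 6 4 7 / 9 2 4 6 5 7 3 1 8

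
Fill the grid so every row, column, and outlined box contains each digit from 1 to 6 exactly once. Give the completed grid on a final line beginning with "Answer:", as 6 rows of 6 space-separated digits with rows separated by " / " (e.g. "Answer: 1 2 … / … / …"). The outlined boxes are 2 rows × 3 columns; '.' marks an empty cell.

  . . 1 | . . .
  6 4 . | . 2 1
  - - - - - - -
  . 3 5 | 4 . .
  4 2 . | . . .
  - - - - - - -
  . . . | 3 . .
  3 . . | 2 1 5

Step 1. [r3c5∈{6}] r3c5 is down to just 6. So r3c5=6.
Step 2. [r1c2∈{5}] nothing but 5 survives at r1c2. So r1c2=5.
Step 3. [r5c6∈{4,6}] across box 6, 6 lands solely at r5c6. So r5c6=6.
Step 4. [r1c6∈{3,4}] across col 6, 4 lands solely at r1c6, so r1c6=4.
Step 5. [r6c3∈{4,6}] across row 6, 4 lands solely at r6c3 ⇒ r6c3=4.
Step 6. [r5c1∈{1,2,5}] in row 5, 5 fits only at r5c1. So r5c1=5.
Step 7. [r4c5∈{3,5}] r4c5 is the only open cell in col 5 admitting 5, so r4c5=5.
Step 8. [r2c3∈{3}] r2c3 has the single candidate 3. So r2c3=3.
Step 9. [r1c5∈{3}] r1c5 is down to just 3, so r1c5=3.
Step 10. [r1c4∈{6}] r1c4 is down to just 6. So r1c4=6.
Step 11. [r2c4∈{5}] r2c4's peers cover all but 5 ⇒ r2c4=5.
Step 12. [r4c4∈{1}] nothing but 1 survives at r4c4, so r4c4=1.
Step 13. [r3c6∈{2}] nothing but 2 survives at r3c6. So r3c6=2.
Step 14. [r1c1∈{2}] nothing but 2 survives at r1c1. So r1c1=2.
Step 15. [r5c5∈{4}] r5c5 has the single candidate 4, so r5c5=4.
Step 16. [r5c2∈{1}] only 1 remains possible at r5c2 ⇒ r5c2=1.
Step 17. [r4c6∈{3}] only 3 remains possible at r4c6, so r4c6=3.
Step 18. [r5c3∈{2}] r5c3 has the single candidate 2, so r5c3=2.
Step 19. [r6c2∈{6}] r6c2 has the single candidate 6. So r6c2=6.
Step 20. [r4c3∈{6}] r4c3 has the single candidate 6. So r4c3=6.
Step 21. [r3c1∈{1}] r3c1's peers cover all but 1. So r3c1=1.

Answer: 2 5 1 6 3 4 / 6 4 3 5 2 1 / 1 3 5 4 6 2 / 4 2 6 1 5 3 / 5 1 2 3 4 6 / 3 6 4 2 1 5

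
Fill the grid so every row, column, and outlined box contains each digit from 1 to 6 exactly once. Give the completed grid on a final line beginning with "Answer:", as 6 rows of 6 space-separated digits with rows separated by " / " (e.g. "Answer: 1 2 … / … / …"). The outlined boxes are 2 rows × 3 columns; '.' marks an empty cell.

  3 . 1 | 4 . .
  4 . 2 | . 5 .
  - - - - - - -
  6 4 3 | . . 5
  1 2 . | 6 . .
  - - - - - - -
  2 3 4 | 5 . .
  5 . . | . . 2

Step 1. [r6c5∈{1,3,4,6}] row 6 places 4 nowhere but r6c5. So r6c5=4.
Step 2. [r1c6∈{6}] only 6 remains possible at r1c6, so r1c6=6.
Step 3. [r5c6∈{1}] r5c6 is down to just 1. So r5c6=1.
Step 4. [r3c5∈{1,2}] across col 5, 1 lands solely at r3c5. So r3c5=1.
Step 5. [r2c6∈{3}] r2c6's peers cover all but 3, so r2c6=3.
Step 6. [r2c2∈{6}] nothing but 6 survives at r2c2, so r2c2=6.
Step 7. [r1c2∈{5}] nothing but 5 survives at r1c2, so r1c2=5.
Step 8. [r4c3∈{5}] nothing but 5 survives at r4c3. So r4c3=5.
Step 9. [r4c5∈{3}] nothing but 3 survives at r4c5. So r4c5=3.
Step 10. [r6c2∈{1}] r6c2 is down to just 1. So r6c2=1.
Step 11. [r2c4∈{1}] nothing but 1 survives at r2c4 ⇒ r2c4=1.
Step 12. [r3c4∈{2}] r3c4's peers cover all but 2. So r3c4=2.
Step 13. [r1c5∈{2}] r1c5 is down to just 2 ⇒ r1c5=2.
Step 14. [r5c5∈{6}] r5c5 is down to just 6. So r5c5=6.
Step 15. [r6c4∈{3}] r6c4 has the single candidate 3, so r6c4=3.
Step 16. [r4c6∈{4}] r4c6 has the single candidate 4 ⇒ r4c6=4.
Step 17. [r6c3∈{6}] r6c3 has the single candidate 6, so r6c3=6.

Answer: 3 5 1 4 2 6 / 4 6 2 1 5 3 / 6 4 3 2 1 5 / 1 2 5 6 3 4 / 2 3 4 5 6 1 / 5 1 6 3 4 2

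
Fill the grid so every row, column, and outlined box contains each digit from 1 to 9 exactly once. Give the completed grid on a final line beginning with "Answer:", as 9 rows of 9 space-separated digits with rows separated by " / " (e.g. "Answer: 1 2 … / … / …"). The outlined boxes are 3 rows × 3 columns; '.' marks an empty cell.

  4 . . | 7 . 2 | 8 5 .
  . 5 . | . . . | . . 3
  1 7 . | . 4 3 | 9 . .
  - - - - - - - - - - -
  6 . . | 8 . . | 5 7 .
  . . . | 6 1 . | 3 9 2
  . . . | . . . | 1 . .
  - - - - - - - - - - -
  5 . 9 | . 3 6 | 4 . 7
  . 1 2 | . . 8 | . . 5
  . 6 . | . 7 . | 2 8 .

Step 1. [r8c5∈{9}] only 9 remains possible at r8c5. So r8c5=9.
Step 2. [r6c4∈{2,3,4,5,9}] r6c4 is the only open cell in col 4 admitting 3. So r6c4=3.
Step 3. [r9c3∈{3,4}] across box 7, 4 lands solely at r9c3. So r9c3=4.
Step 4. [r3c9∈{6}] nothing but 6 survives at r3c9 ⇒ r3c9=6.
Step 5. [r4c9∈{4}] r4c9's peers cover all but 4. So r4c9=4.
Step 6. [r6c5∈{2,5}] r6c5 is the only open cell in col 5 admitting 5. So r6c5=5.
Step 7. [r3c3∈{8}] r3c3's peers cover all but 8 ⇒ r3c3=8.
Step 8. [r1c2∈{3,9}] across row 1, 9 lands solely at r1c2. So r1c2=9.
Step 9. [r6c3∈{7}] r6c3 has the single candidate 7. So r6c3=7.
Step 10. [r7c8∈{1}] r7c8 is down to just 1, so r7c8=1.
Step 11. [r5c1∈{8}] r5c1 is down to just 8 ⇒ r5c1=8.
Step 12. [r9c6∈{1,5}] r9c6 is the only open cell in col 6 admitting 5, so r9c6=5.
Step 13. [r2c6∈{1,9}] in col 6, 1 fits only at r2c6, so r2c6=1.
Step 14. [r5c2∈{4}] r5c2 has the single candidate 4 ⇒ r5c2=4.
Step 15. [r6c1∈{2,9}] across col 1, 9 lands solely at r6c1, so r6c1=9.
Step 16. [r2c3∈{6}] nothing but 6 survives at r2c3. So r2c3=6.
Step 17. [r8c8∈{3,6}] across col 8, 3 lands solely at r8c8, so r8c8=3.
Step 18. [r4c2∈{2,3}] in col 2, 3 fits only at r4c2, so r4c2=3.
Step 19. [r3c8∈{2}] only 2 remains possible at r3c8, so r3c8=2.
Step 20. [r4c6∈{9}] only 9 remains possible at r4c6. So r4c6=9.
Step 21. [r4c3∈{1}] r4c3 is down to just 1. So r4c3=1.
Step 22. [r9c1∈{3}] r9c1 is down to just 3. So r9c1=3.
Step 23. [r2c4∈{9}] r2c4 has the single candidate 9 ⇒ r2c4=9.
Step 24. [r5c6∈{7}] nothing but 7 survives at r5c6 ⇒ r5c6=7.
Step 25. [r1c3∈{3}] nothing but 3 survives at r1c3. So r1c3=3.
Step 26. [r3c4∈{5}] nothing but 5 survives at r3c4 ⇒ r3c4=5.
Step 27. [r4c5∈{2}] only 2 remains possible at r4c5 ⇒ r4c5=2.
Step 28. [r8c4∈{4}] only 4 remains possible at r8c4, so r8c4=4.
Step 29. [r2c1∈{2}] only 2 remains possible at r2c1, so r2c1=2.
Step 30. [r6c2∈{2}] r6c2's peers cover all but 2. So r6c2=2.
Step 31. [r1c9∈{1}] r1c9's peers cover all but 1 ⇒ r1c9=1.
Step 32. [r6c9∈{8}] only 8 remains possible at r6c9, so r6c9=8.
Step 33. [r7c2∈{8}] r7c2 is down to just 8. So r7c2=8.
Step 34. [r1c5∈{6}] r1c5 is down to just 6, so r1c5=6.
Step 35. [r9c4∈{1}] r9c4 is down to just 1, so r9c4=1.
Step 36. [r2c8∈{4}] r2c8's peers cover all but 4, so r2c8=4.
Step 37. [r9c9∈{9}] r9c9's peers cover all but 9. So r9c9=9.
Step 38. [r7c4∈{2}] nothing but 2 survives at r7c4 ⇒ r7c4=2.
Step 39. [r6c6∈{4}] r6c6 is down to just 4, so r6c6=4.
Step 40. [r6c8∈{6}] only 6 remains possible at r6c8. So r6c8=6.
Step 41. [r8c7∈{6}] r8c7 has the single candidate 6, so r8c7=6.
Step 42. [r2c5∈{8}] r2c5 is down to just 8, so r2c5=8.
Step 43. [r5c3∈{5}] only 5 remains possible at r5c3, so r5c3=5.
Step 44. [r8c1∈{7}] nothing but 7 survives at r8c1. So r8c1=7.
Step 45. [r2c7∈{7}] r2c7's peers cover all but 7 ⇒ r2c7=7.

Answer: 4 9 3 7 6 2 8 5 1 / 2 5 6 9 8 1 7 4 3 / 1 7 8 5 4 3 9 2 6 / 6 3 1 8 2 9 5 7 4 / 8 4 5 6 1 7 3 9 2 / 9 2 7 3 5 4 1 6 8 / 5 8 9 2 3 6 4 1 7 / 7 1 2 4 9 8 6 3 5 / 3 6 4 1 7 5 2 8 9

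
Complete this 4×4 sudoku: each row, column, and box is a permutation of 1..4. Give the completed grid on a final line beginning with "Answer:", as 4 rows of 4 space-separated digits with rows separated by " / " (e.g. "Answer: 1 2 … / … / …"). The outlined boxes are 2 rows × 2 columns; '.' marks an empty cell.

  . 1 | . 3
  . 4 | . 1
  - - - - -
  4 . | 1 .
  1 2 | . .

Step 1. [r1c3∈{2,4}] in row 1, 4 fits only at r1c3, so r1c3=4.
Step 2. [r2c3∈{2}] nothing but 2 survives at r2c3, so r2c3=2.
Step 3. [r2c1∈{3}] nothing but 3 survives at r2c1. So r2c1=3.
Step 4. [r1c1∈{2}] r1c1 is down to just 2. So r1c1=2.
Step 5. [r3c2∈{3}] r3c2 has the single candidate 3. So r3c2=3.
Step 6. [r4c4∈{4}] nothing but 4 survives at r4c4, so r4c4=4.
Step 7. [r3c4∈{2}] nothing but 2 survives at r3c4 ⇒ r3c4=2.
Step 8. [r4c3∈{3}] only 3 remains possible at r4c3 ⇒ r4c3=3.

Answer: 2 1 4 3 / 3 4 2 1 / 4 3 1 2 / 1 2 3 4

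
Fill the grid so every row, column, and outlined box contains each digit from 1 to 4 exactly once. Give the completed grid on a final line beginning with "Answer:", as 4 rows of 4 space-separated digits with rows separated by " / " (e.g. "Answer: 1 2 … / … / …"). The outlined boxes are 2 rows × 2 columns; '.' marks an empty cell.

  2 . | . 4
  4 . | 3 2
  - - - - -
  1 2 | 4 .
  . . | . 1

Step 1. [r1c2∈{1,3}] in row 1, 3 fits only at r1c2, so r1c2=3.
Step 2. [r3c4∈{3}] only 3 remains possible at r3c4. So r3c4=3.
Step 3. [r4c3∈{2}] r4c3 has the single candidate 2 ⇒ r4c3=2.
Step 4. [r1c3∈{1}] r1c3's peers cover all but 1, so r1c3=1.
Step 5. [r4c2∈{4}] only 4 remains possible at r4c2 ⇒ r4c2=4.
Step 6. [r4c1∈{3}] r4c1 is down to just 3. So r4c1=3.
Step 7. [r2c2∈{1}] only 1 remains possible at r2c2. So r2c2=1.

Answer: 2 3 1 4 / 4 1 3 2 / 1 2 4 3 / 3 4 2 1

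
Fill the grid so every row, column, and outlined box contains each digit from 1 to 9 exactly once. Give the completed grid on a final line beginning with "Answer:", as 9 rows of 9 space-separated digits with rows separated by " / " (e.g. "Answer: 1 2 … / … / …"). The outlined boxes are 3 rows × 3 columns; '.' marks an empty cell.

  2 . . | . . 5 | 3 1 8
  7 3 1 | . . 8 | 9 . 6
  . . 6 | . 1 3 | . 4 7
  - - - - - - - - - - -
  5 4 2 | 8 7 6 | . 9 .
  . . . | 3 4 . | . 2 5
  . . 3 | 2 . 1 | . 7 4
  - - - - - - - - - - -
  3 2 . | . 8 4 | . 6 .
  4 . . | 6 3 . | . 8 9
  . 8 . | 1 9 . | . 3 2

Step 1. [r1c2∈{9}] r1c2 has the single candidate 9. So r1c2=9.
Step 2. [r5c1∈{1,6,8,9}] across col 1, 1 lands solely at r5c1. So r5c1=1.
Step 3. [r5c3∈{7,8,9}] across col 3, 8 lands solely at r5c3. So r5c3=8.
Step 4. [r9c6∈{7}] r9c6 has the single candidate 7, so r9c6=7.
Step 5. [r9c3∈{5}] only 5 remains possible at r9c3 ⇒ r9c3=5.
Step 6. [r8c7∈{1,5,7}] r8c7 is the only open cell in row 8 admitting 5 ⇒ r8c7=5.
Step 7. [r6c2∈{6}] nothing but 6 survives at r6c2. So r6c2=6.
Step 8. [r7c7∈{1,7}] r7c7 is the only open cell in col 7 admitting 7 ⇒ r7c7=7.
Step 9. [r7c9∈{1}] only 1 remains possible at r7c9, so r7c9=1.
Step 10. [r8c3∈{7}] r8c3 is down to just 7. So r8c3=7.
Step 11. [r1c3∈{4}] r1c3 is down to just 4. So r1c3=4.
Step 12. [r3c7∈{2}] only 2 remains possible at r3c7, so r3c7=2.
Step 13. [r3c2∈{5}] r3c2 is down to just 5, so r3c2=5.
Step 14. [r8c6∈{2}] only 2 remains possible at r8c6. So r8c6=2.
Step 15. [r9c7∈{4}] r9c7 has the single candidate 4 ⇒ r9c7=4.
Step 16. [r9c1∈{6}] r9c1 is down to just 6 ⇒ r9c1=6.
Step 17. [r3c1∈{8}] only 8 remains possible at r3c1 ⇒ r3c1=8.
Step 18. [r4c7∈{1}] only 1 remains possible at r4c7 ⇒ r4c7=1.
Step 19. [r3c4∈{9}] nothing but 9 survives at r3c4, so r3c4=9.
Step 20. [r5c7∈{6}] r5c7 is down to just 6 ⇒ r5c7=6.
Step 21. [r2c8∈{5}] nothing but 5 survives at r2c8. So r2c8=5.
Step 22. [r7c4∈{5}] r7c4 has the single candidate 5 ⇒ r7c4=5.
Step 23. [r1c5∈{6}] r1c5 has the single candidate 6. So r1c5=6.
Step 24. [r6c7∈{8}] nothing but 8 survives at r6c7. So r6c7=8.
Step 25. [r2c4∈{4}] r2c4's peers cover all but 4 ⇒ r2c4=4.
Step 26. [r6c5∈{5}] r6c5's peers cover all but 5, so r6c5=5.
Step 27. [r8c2∈{1}] nothing but 1 survives at r8c2 ⇒ r8c2=1.
Step 28. [r4c9∈{3}] only 3 remains possible at r4c9, so r4c9=3.
Step 29. [r5c6∈{9}] r5c6's peers cover all but 9, so r5c6=9.
Step 30. [r7c3∈{9}] r7c3 is down to just 9, so r7c3=9.
Step 31. [r1c4∈{7}] r1c4's peers cover all but 7 ⇒ r1c4=7.
Step 32. [r6c1∈{9}] only 9 remains possible at r6c1 ⇒ r6c1=9.
Step 33. [r5c2∈{7}] r5c2 is down to just 7, so r5c2=7.
Step 34. [r2c5∈{2}] r2c5 has the single candidate 2, so r2c5=2.

Answer: 2 9 4 7 6 5 3 1 8 / 7 3 1 4 2 8 9 5 6 / 8 5 6 9 1 3 2 4 7 / 5 4 2 8 7 6 1 9 3 / 1 7 8 3 4 9 6 2 5 / 9 6 3 2 5 1 8 7 4 / 3 2 9 5 8 4 7 6 1 / 4 1 7 6 3 2 5 8 9 / 6 8 5 1 9 7 4 3 2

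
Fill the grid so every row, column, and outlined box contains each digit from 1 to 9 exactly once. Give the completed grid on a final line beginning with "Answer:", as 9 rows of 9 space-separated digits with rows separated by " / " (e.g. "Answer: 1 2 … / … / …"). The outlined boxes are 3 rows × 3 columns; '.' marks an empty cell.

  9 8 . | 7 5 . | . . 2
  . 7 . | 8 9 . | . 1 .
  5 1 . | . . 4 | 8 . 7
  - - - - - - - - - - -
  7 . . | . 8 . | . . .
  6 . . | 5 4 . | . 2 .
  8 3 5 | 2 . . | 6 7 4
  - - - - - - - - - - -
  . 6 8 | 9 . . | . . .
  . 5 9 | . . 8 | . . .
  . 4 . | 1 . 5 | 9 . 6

Step 1. [r2c1∈{2,3,4}] across col 1, 4 lands solely at r2c1, so r2c1=4.
Step 2. [r1c6∈{1,3,6}] in row 1, 1 fits only at r1c6 ⇒ r1c6=1.
Step 3. [r8c4∈{3,4,6}] 4 has one home in col 4: r8c4. So r8c4=4.
Step 4. [r8c8∈{3}] r8c8 is down to just 3, so r8c8=3.
Step 5. [r8c9∈{1}] r8c9 has the single candidate 1, so r8c9=1.
Step 6. [r8c1∈{2}] only 2 remains possible at r8c1, so r8c1=2.
Step 7. [r9c5∈{2,3,7}] 2 has one home in row 9: r9c5 ⇒ r9c5=2.
Step 8. [r3c3∈{2,3,6}] 2 has one home in row 3: r3c3, so r3c3=2.
Step 9. [r7c9∈{5}] nothing but 5 survives at r7c9, so r7c9=5.
Step 10. [r2c9∈{3}] nothing but 3 survives at r2c9 ⇒ r2c9=3.
Step 11. [r4c9∈{9}] r4c9 has the single candidate 9, so r4c9=9.
Step 12. [r5c6∈{3,7,9}] in row 5, 7 fits only at r5c6. So r5c6=7.
Step 13. [r7c6∈{3}] r7c6 is down to just 3, so r7c6=3.
Step 14. [r4c4∈{3,6}] 3 has one home in box 5: r4c4, so r4c4=3.
Step 15. [r3c4∈{6}] r3c4 is down to just 6, so r3c4=6.
Step 16. [r7c8∈{4}] only 4 remains possible at r7c8 ⇒ r7c8=4.
Step 17. [r5c3∈{1}] r5c3's peers cover all but 1 ⇒ r5c3=1.
Step 18. [r1c3∈{3,6}] across row 1, 3 lands solely at r1c3 ⇒ r1c3=3.
Step 19. [r7c5∈{7}] r7c5 has the single candidate 7, so r7c5=7.
Step 20. [r2c7∈{5}] nothing but 5 survives at r2c7 ⇒ r2c7=5.
Step 21. [r2c6∈{2}] r2c6 is down to just 2, so r2c6=2.
Step 22. [r9c3∈{7}] only 7 remains possible at r9c3. So r9c3=7.
Step 23. [r7c7∈{2}] nothing but 2 survives at r7c7, so r7c7=2.
Step 24. [r3c8∈{9}] r3c8's peers cover all but 9, so r3c8=9.
Step 25. [r4c8∈{5}] only 5 remains possible at r4c8. So r4c8=5.
Step 26. [r2c3∈{6}] only 6 remains possible at r2c3, so r2c3=6.
Step 27. [r5c2∈{9}] nothing but 9 survives at r5c2. So r5c2=9.
Step 28. [r8c5∈{6}] nothing but 6 survives at r8c5, so r8c5=6.
Step 29. [r6c6∈{9}] nothing but 9 survives at r6c6, so r6c6=9.
Step 30. [r4c2∈{2}] r4c2's peers cover all but 2, so r4c2=2.
Step 31. [r1c7∈{4}] r1c7's peers cover all but 4, so r1c7=4.
Step 32. [r6c5∈{1}] r6c5's peers cover all but 1 ⇒ r6c5=1.
Step 33. [r3c5∈{3}] nothing but 3 survives at r3c5 ⇒ r3c5=3.
Step 34. [r7c1∈{1}] r7c1 is down to just 1 ⇒ r7c1=1.
Step 35. [r4c7∈{1}] only 1 remains possible at r4c7, so r4c7=1.
Step 36. [r4c6∈{6}] r4c6's peers cover all but 6 ⇒ r4c6=6.
Step 37. [r4c3∈{4}] only 4 remains possible at r4c3 ⇒ r4c3=4.
Step 38. [r9c8∈{8}] r9c8's peers cover all but 8. So r9c8=8.
Step 39. [r5c9∈{8}] nothing but 8 survives at r5c9, so r5c9=8.
Step 40. [r1c8∈{6}] nothing but 6 survives at r1c8 ⇒ r1c8=6.
Step 41. [r5c7∈{3}] nothing but 3 survives at r5c7, so r5c7=3.
Step 42. [r8c7∈{7}] nothing but 7 survives at r8c7. So r8c7=7.
Step 43. [r9c1∈{3}] r9c1's peers cover all but 3 ⇒ r9c1=3.

Answer: 9 8 3 7 5 1 4 6 2 / 4 7 6 8 9 2 5 1 3 / 5 1 2 6 3 4 8 9 7 / 7 2 4 3 8 6 1 5 9 / 6 9 1 5 4 7 3 2 8 / 8 3 5 2 1 9 6 7 4 / 1 6 8 9 7 3 2 4 5 / 2 5 9 4 6 8 7 3 1 / 3 4 7 1 2 5 9 8 6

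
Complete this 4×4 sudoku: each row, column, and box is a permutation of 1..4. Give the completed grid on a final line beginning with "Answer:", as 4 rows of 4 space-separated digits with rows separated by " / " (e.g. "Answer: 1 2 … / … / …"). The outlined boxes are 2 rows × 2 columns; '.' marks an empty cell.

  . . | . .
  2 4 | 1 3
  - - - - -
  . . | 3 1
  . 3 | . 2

Step 1. [r4c3∈{4}] r4c3's peers cover all but 4, so r4c3=4.
Step 2. [r4c1∈{1}] only 1 remains possible at r4c1 ⇒ r4c1=1.
Step 3. [r3c1∈{4}] r3c1's peers cover all but 4 ⇒ r3c1=4.
Step 4. [r1c1∈{3}] r1c1 has the single candidate 3. So r1c1=3.
Step 5. [r1c2∈{1}] only 1 remains possible at r1c2, so r1c2=1.
Step 6. [r3c2∈{2}] nothing but 2 survives at r3c2, so r3c2=2.
Step 7. [r1c3∈{2}] nothing but 2 survives at r1c3, so r1c3=2.
Step 8. [r1c4∈{4}] r1c4's peers cover all but 4, so r1c4=4.

Answer: 3 1 2 4 / 2 4 1 3 / 4 2 3 1 / 1 3 4 2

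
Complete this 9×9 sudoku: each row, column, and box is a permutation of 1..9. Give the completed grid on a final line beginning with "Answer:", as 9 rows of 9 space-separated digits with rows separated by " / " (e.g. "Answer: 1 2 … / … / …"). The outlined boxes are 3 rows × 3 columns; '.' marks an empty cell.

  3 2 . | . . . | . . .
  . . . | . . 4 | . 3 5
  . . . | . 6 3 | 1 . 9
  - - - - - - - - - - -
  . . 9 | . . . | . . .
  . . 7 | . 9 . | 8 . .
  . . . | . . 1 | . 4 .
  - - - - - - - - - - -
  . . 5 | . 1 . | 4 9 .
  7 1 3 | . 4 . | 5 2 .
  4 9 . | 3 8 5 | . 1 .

Step 1. [r3c4∈{2,5,7,8}] 2 has one home in row 3: r3c4, so r3c4=2.
Step 2. [r2c5∈{7}] only 7 remains possible at r2c5, so r2c5=7.
Step 3. [r7c9∈{3,6,7,8}] r7c9 is the only open cell in row 7 admitting 3, so r7c9=3.
Step 4. [r5c2∈{3,4,5,6}] in row 5, 3 fits only at r5c2 ⇒ r5c2=3.
Step 5. [r7c6∈{2,6,7}] across box 8, 2 lands solely at r7c6 ⇒ r7c6=2.
Step 6. [r5c6∈{6}] only 6 remains possible at r5c6 ⇒ r5c6=6.
Step 7. [r4c6∈{7,8}] r4c6 is the only open cell in col 6 admitting 7. So r4c6=7.
Step 8. [r1c6∈{8,9}] r1c6 is the only open cell in col 6 admitting 8 ⇒ r1c6=8.
Step 9. [r4c2∈{4,5,6,8}] across box 4, 4 lands solely at r4c2, so r4c2=4.
Step 10. [r1c4∈{1,5,9}] 9 has one home in row 1: r1c4, so r1c4=9.
Step 11. [r3c8∈{7,8}] in col 8, 8 fits only at r3c8, so r3c8=8.
Step 12. [r6c7∈{2,3,6,7,9}] across row 6, 9 lands solely at r6c7. So r6c7=9.
Step 13. [r6c9∈{2,6,7}] in row 6, 7 fits only at r6c9, so r6c9=7.
Step 14. [r9c9∈{6}] r9c9's peers cover all but 6 ⇒ r9c9=6.
Step 15. [r1c3∈{1,4,6}] r1c3 is the only open cell in row 1 admitting 1. So r1c3=1.
Step 16. [r3c1∈{5}] only 5 remains possible at r3c1. So r3c1=5.
Step 17. [r6c2∈{5,6,8}] in col 2, 5 fits only at r6c2, so r6c2=5.
Step 18. [r4c7∈{2,3,6}] r4c7 is the only open cell in col 7 admitting 3, so r4c7=3.
Step 19. [r6c4∈{8}] r6c4's peers cover all but 8, so r6c4=8.
Step 20. [r4c1∈{1,2,6,8}] 8 has one home in row 4: r4c1. So r4c1=8.
Step 21. [r7c1∈{6}] nothing but 6 survives at r7c1 ⇒ r7c1=6.
Step 22. [r4c4∈{5}] r4c4 has the single candidate 5 ⇒ r4c4=5.
Step 23. [r6c1∈{2}] r6c1's peers cover all but 2. So r6c1=2.
Step 24. [r2c2∈{6,8}] 6 has one home in col 2: r2c2, so r2c2=6.
Step 25. [r1c7∈{6,7}] in col 7, 6 fits only at r1c7, so r1c7=6.
Step 26. [r4c9∈{1,2}] row 4 places 1 nowhere but r4c9 ⇒ r4c9=1.
Step 27. [r4c5∈{2}] r4c5 has the single candidate 2, so r4c5=2.
Step 28. [r5c4∈{4}] only 4 remains possible at r5c4. So r5c4=4.
Step 29. [r2c4∈{1}] nothing but 1 survives at r2c4. So r2c4=1.
Step 30. [r8c4∈{6}] nothing but 6 survives at r8c4 ⇒ r8c4=6.
Step 31. [r9c3∈{2}] r9c3 has the single candidate 2, so r9c3=2.
Step 32. [r3c3∈{4}] r3c3 has the single candidate 4, so r3c3=4.
Step 33. [r8c6∈{9}] r8c6's peers cover all but 9 ⇒ r8c6=9.
Step 34. [r1c9∈{4}] r1c9 has the single candidate 4. So r1c9=4.
Step 35. [r6c3∈{6}] r6c3 is down to just 6 ⇒ r6c3=6.
Step 36. [r2c1∈{9}] r2c1 has the single candidate 9 ⇒ r2c1=9.
Step 37. [r9c7∈{7}] r9c7's peers cover all but 7 ⇒ r9c7=7.
Step 38. [r1c8∈{7}] nothing but 7 survives at r1c8. So r1c8=7.
Step 39. [r4c8∈{6}] nothing but 6 survives at r4c8. So r4c8=6.
Step 40. [r2c7∈{2}] nothing but 2 survives at r2c7 ⇒ r2c7=2.
Step 41. [r5c9∈{2}] nothing but 2 survives at r5c9. So r5c9=2.
Step 42. [r8c9∈{8}] r8c9's peers cover all but 8 ⇒ r8c9=8.
Step 43. [r3c2∈{7}] only 7 remains possible at r3c2. So r3c2=7.
Step 44. [r5c1∈{1}] nothing but 1 survives at r5c1 ⇒ r5c1=1.
Step 45. [r2c3∈{8}] r2c3 has the single candidate 8. So r2c3=8.
Step 46. [r5c8∈{5}] only 5 remains possible at r5c8 ⇒ r5c8=5.
Step 47. [r1c5∈{5}] nothing but 5 survives at r1c5 ⇒ r1c5=5.
Step 48. [r7c2∈{8}] r7c2 has the single candidate 8 ⇒ r7c2=8.
Step 49. [r6c5∈{3}] r6c5 has the single candidate 3. So r6c5=3.
Step 50. [r7c4∈{7}] r7c4's peers cover all but 7, so r7c4=7.

Answer: 3 2 1 9 5 8 6 7 4 / 9 6 8 1 7 4 2 3 5 / 5 7 4 2 6 3 1 8 9 / 8 4 9 5 2 7 3 6 1 / 1 3 7 4 9 6 8 5 2 / 2 5 6 8 3 1 9 4 7 / 6 8 5 7 1 2 4 9 3 / 7 1 3 6 4 9 5 2 8 / 4 9 2 3 8 5 7 1 6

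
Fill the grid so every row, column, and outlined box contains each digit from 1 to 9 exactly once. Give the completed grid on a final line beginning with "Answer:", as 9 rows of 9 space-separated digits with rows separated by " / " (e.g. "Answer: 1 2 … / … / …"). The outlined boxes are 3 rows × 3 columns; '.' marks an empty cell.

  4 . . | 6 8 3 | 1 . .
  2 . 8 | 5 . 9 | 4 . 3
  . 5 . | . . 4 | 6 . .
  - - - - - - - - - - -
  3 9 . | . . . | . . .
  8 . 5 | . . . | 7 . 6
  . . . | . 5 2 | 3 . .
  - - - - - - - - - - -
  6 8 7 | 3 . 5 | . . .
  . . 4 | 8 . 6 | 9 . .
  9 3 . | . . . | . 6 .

Step 1. [r5c6∈{1}] r5c6 has the single candidate 1 ⇒ r5c6=1.
Step 2. [r7c7∈{2}] only 2 remains possible at r7c7, so r7c7=2.
Step 3. [r2c8∈{7}] r2c8 has the single candidate 7 ⇒ r2c8=7.
Step 4. [r2c5∈{1}] r2c5's peers cover all but 1, so r2c5=1.
Step 5. [r9c4∈{1,2,4,7}] 1 has one home in col 4: r9c4. So r9c4=1.
Step 6. [r9c6∈{7}] r9c6 is down to just 7 ⇒ r9c6=7.
Step 7. [r3c4∈{2,7}] col 4 places 2 nowhere but r3c4, so r3c4=2.
Step 8. [r8c1∈{1,5}] across col 1, 5 lands solely at r8c1. So r8c1=5.
Step 9. [r8c2∈{1,2}] box 7 places 1 nowhere but r8c2, so r8c2=1.
Step 10. [r5c2∈{2,4}] col 2 places 2 nowhere but r5c2 ⇒ r5c2=2.
Step 11. [r6c2∈{4,6,7}] r6c2 is the only open cell in col 2 admitting 4, so r6c2=4.
Step 12. [r1c3∈{9}] r1c3's peers cover all but 9. So r1c3=9.
Step 13. [r6c1∈{1,7}] 7 has one home in box 4: r6c1, so r6c1=7.
Step 14. [r6c4∈{9}] only 9 remains possible at r6c4, so r6c4=9.
Step 15. [r5c4∈{4}] r5c4 is down to just 4, so r5c4=4.
Step 16. [r4c6∈{8}] only 8 remains possible at r4c6, so r4c6=8.
Step 17. [r4c7∈{5}] nothing but 5 survives at r4c7 ⇒ r4c7=5.
Step 18. [r9c9∈{4,5,8}] across row 9, 5 lands solely at r9c9. So r9c9=5.
Step 19. [r1c9∈{2}] r1c9 is down to just 2, so r1c9=2.
Step 20. [r4c8∈{1,2,4}] 2 has one home in row 4: r4c8 ⇒ r4c8=2.
Step 21. [r7c8∈{1,4}] col 8 places 4 nowhere but r7c8. So r7c8=4.
Step 22. [r6c8∈{1,8}] 1 has one home in col 8: r6c8 ⇒ r6c8=1.
Step 23. [r4c5∈{6,7}] across col 5, 6 lands solely at r4c5, so r4c5=6.
Step 24. [r3c9∈{8,9}] in col 9, 9 fits only at r3c9 ⇒ r3c9=9.
Step 25. [r4c3∈{1}] nothing but 1 survives at r4c3. So r4c3=1.
Step 26. [r8c5∈{2}] r8c5 has the single candidate 2, so r8c5=2.
Step 27. [r4c4∈{7}] only 7 remains possible at r4c4. So r4c4=7.
Step 28. [r1c2∈{7}] r1c2 is down to just 7 ⇒ r1c2=7.
Step 29. [r3c5∈{7}] r3c5's peers cover all but 7. So r3c5=7.
Step 30. [r6c3∈{6}] nothing but 6 survives at r6c3 ⇒ r6c3=6.
Step 31. [r1c8∈{5}] r1c8 has the single candidate 5. So r1c8=5.
Step 32. [r2c2∈{6}] r2c2 is down to just 6. So r2c2=6.
Step 33. [r5c8∈{9}] r5c8 has the single candidate 9 ⇒ r5c8=9.
Step 34. [r9c3∈{2}] r9c3 has the single candidate 2, so r9c3=2.
Step 35. [r3c1∈{1}] only 1 remains possible at r3c1. So r3c1=1.
Step 36. [r7c9∈{1}] only 1 remains possible at r7c9, so r7c9=1.
Step 37. [r3c8∈{8}] only 8 remains possible at r3c8, so r3c8=8.
Step 38. [r5c5∈{3}] r5c5 has the single candidate 3. So r5c5=3.
Step 39. [r8c9∈{7}] only 7 remains possible at r8c9. So r8c9=7.
Step 40. [r3c3∈{3}] r3c3 is down to just 3. So r3c3=3.
Step 41. [r7c5∈{9}] nothing but 9 survives at r7c5 ⇒ r7c5=9.
Step 42. [r9c7∈{8}] r9c7's peers cover all but 8 ⇒ r9c7=8.
Step 43. [r4c9∈{4}] r4c9's peers cover all but 4, so r4c9=4.
Step 44. [r6c9∈{8}] nothing but 8 survives at r6c9. So r6c9=8.
Step 45. [r8c8∈{3}] r8c8 has the single candidate 3. So r8c8=3.
Step 46. [r9c5∈{4}] r9c5 is down to just 4 ⇒ r9c5=4.

Answer: 4 7 9 6 8 3 1 5 2 / 2 6 8 5 1 9 4 7 3 / 1 5 3 2 7 4 6 8 9 / 3 9 1 7 6 8 5 2 4 / 8 2 5 4 3 1 7 9 6 / 7 4 6 9 5 2 3 1 8 / 6 8 7 3 9 5 2 4 1 / 5 1 4 8 2 6 9 3 7 / 9 3 2 1 4 7 8 6 5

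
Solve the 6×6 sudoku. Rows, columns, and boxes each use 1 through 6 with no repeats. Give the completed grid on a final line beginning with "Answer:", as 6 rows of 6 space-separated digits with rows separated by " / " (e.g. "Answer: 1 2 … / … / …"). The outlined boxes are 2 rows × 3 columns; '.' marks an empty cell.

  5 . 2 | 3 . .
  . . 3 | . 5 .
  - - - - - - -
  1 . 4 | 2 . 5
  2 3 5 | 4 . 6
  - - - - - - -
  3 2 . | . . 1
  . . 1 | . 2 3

Step 1. [r5c3∈{6}] r5c3 is down to just 6 ⇒ r5c3=6.
Step 2. [r2c1∈{4,6}] r2c1 is the only open cell in col 1 admitting 6, so r2c1=6.
Step 3. [r1c6∈{4}] only 4 remains possible at r1c6, so r1c6=4.
Step 4. [r2c2∈{1,4}] row 2 places 4 nowhere but r2c2, so r2c2=4.
Step 5. [r6c4∈{5,6}] row 6 places 6 nowhere but r6c4 ⇒ r6c4=6.
Step 6. [r2c4∈{1}] r2c4's peers cover all but 1, so r2c4=1.
Step 7. [r5c5∈{4}] r5c5 has the single candidate 4, so r5c5=4.
Step 8. [r6c1∈{4}] only 4 remains possible at r6c1, so r6c1=4.
Step 9. [r6c2∈{5}] r6c2's peers cover all but 5 ⇒ r6c2=5.
Step 10. [r5c4∈{5}] r5c4 has the single candidate 5, so r5c4=5.
Step 11. [r3c5∈{3}] only 3 remains possible at r3c5. So r3c5=3.
Step 12. [r1c2∈{1}] nothing but 1 survives at r1c2, so r1c2=1.
Step 13. [r4c5∈{1}] only 1 remains possible at r4c5. So r4c5=1.
Step 14. [r1c5∈{6}] r1c5 has the single candidate 6, so r1c5=6.
Step 15. [r2c6∈{2}] r2c6's peers cover all but 2. So r2c6=2.
Step 16. [r3c2∈{6}] r3c2 is down to just 6. So r3c2=6.

Answer: 5 1 2 3 6 4 / 6 4 3 1 5 2 / 1 6 4 2 3 5 / 2 3 5 4 1 6 / 3 2 6 5 4 1 / 4 5 1 6 2 3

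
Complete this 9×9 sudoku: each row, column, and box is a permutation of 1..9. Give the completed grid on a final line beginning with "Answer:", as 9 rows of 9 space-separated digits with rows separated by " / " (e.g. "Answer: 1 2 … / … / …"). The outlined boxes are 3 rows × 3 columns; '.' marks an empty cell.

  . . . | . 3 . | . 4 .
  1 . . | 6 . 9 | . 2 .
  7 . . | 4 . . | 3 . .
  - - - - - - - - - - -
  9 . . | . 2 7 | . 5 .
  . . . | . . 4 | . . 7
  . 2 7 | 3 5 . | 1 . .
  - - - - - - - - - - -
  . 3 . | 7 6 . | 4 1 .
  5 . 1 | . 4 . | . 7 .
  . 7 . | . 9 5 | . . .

Step 1. [r1c4∈{1,2,5,8}] in col 4, 5 fits only at r1c4. So r1c4=5.
Step 2. [r2c7∈{5,7,8}] across col 7, 5 lands solely at r2c7, so r2c7=5.
Step 3. [r2c9∈{8}] r2c9 has the single candidate 8 ⇒ r2c9=8.
Step 4. [r5c7∈{2,6,8,9}] 2 has one home in row 5: r5c7. So r5c7=2.
Step 5. [r5c1∈{3,6,8}] col 1 places 3 nowhere but r5c1 ⇒ r5c1=3.
Step 6. [r4c9∈{3,4,6}] row 4 places 3 nowhere but r4c9 ⇒ r4c9=3.
Step 7. [r6c6∈{6,8}] 6 has one home in col 6: r6c6. So r6c6=6.
Step 8. [r9c4∈{1,2,8}] across row 9, 1 lands solely at r9c4, so r9c4=1.
Step 9. [r4c4∈{8}] r4c4 has the single candidate 8, so r4c4=8.
Step 10. [r4c7∈{6}] r4c7 has the single candidate 6. So r4c7=6.
Step 11. [r3c5∈{1,8}] r3c5 is the only open cell in col 5 admitting 8, so r3c5=8.
Step 12. [r9c7∈{8}] r9c7's peers cover all but 8 ⇒ r9c7=8.
Step 13. [r4c3∈{4}] r4c3's peers cover all but 4. So r4c3=4.
Step 14. [r6c1∈{8}] only 8 remains possible at r6c1, so r6c1=8.
Step 15. [r7c1∈{2}] only 2 remains possible at r7c1 ⇒ r7c1=2.
Step 16. [r9c3∈{6}] r9c3 is down to just 6. So r9c3=6.
Step 17. [r8c9∈{2,6,9}] in row 8, 6 fits only at r8c9. So r8c9=6.
Step 18. [r5c2∈{1,5,6}] 6 has one home in row 5: r5c2. So r5c2=6.
Step 19. [r6c8∈{9}] r6c8's peers cover all but 9, so r6c8=9.
Step 20. [r8c7∈{9}] r8c7 is down to just 9. So r8c7=9.
Step 21. [r8c2∈{8}] r8c2 has the single candidate 8. So r8c2=8.
Step 22. [r1c2∈{9}] only 9 remains possible at r1c2, so r1c2=9.
Step 23. [r1c9∈{1}] r1c9 is down to just 1 ⇒ r1c9=1.
Step 24. [r1c6∈{2}] r1c6 has the single candidate 2, so r1c6=2.
Step 25. [r3c3∈{2,5}] in row 3, 2 fits only at r3c3 ⇒ r3c3=2.
Step 26. [r7c9∈{5}] nothing but 5 survives at r7c9 ⇒ r7c9=5.
Step 27. [r5c3∈{5}] r5c3 has the single candidate 5 ⇒ r5c3=5.
Step 28. [r8c4∈{2}] nothing but 2 survives at r8c4 ⇒ r8c4=2.
Step 29. [r3c6∈{1}] nothing but 1 survives at r3c6 ⇒ r3c6=1.
Step 30. [r9c9∈{2}] only 2 remains possible at r9c9. So r9c9=2.
Step 31. [r1c1∈{6}] r1c1 has the single candidate 6, so r1c1=6.
Step 32. [r1c7∈{7}] nothing but 7 survives at r1c7, so r1c7=7.
Step 33. [r1c3∈{8}] only 8 remains possible at r1c3, so r1c3=8.
Step 34. [r3c8∈{6}] only 6 remains possible at r3c8. So r3c8=6.
Step 35. [r2c5∈{7}] only 7 remains possible at r2c5, so r2c5=7.
Step 36. [r8c6∈{3}] only 3 remains possible at r8c6 ⇒ r8c6=3.
Step 37. [r5c8∈{8}] r5c8 has the single candidate 8 ⇒ r5c8=8.
Step 38. [r6c9∈{4}] r6c9 is down to just 4 ⇒ r6c9=4.
Step 39. [r7c3∈{9}] r7c3 has the single candidate 9. So r7c3=9.
Step 40. [r9c1∈{4}] r9c1 has the single candidate 4. So r9c1=4.
Step 41. [r3c9∈{9}] r3c9's peers cover all but 9. So r3c9=9.
Step 42. [r5c5∈{1}] only 1 remains possible at r5c5. So r5c5=1.
Step 43. [r7c6∈{8}] nothing but 8 survives at r7c6 ⇒ r7c6=8.
Step 44. [r5c4∈{9}] nothing but 9 survives at r5c4 ⇒ r5c4=9.
Step 45. [r2c2∈{4}] r2c2's peers cover all but 4. So r2c2=4.
Step 46. [r4c2∈{1}] nothing but 1 survives at r4c2, so r4c2=1.
Step 47. [r3c2∈{5}] only 5 remains possible at r3c2, so r3c2=5.
Step 48. [r9c8∈{3}] nothing but 3 survives at r9c8, so r9c8=3.
Step 49. [r2c3∈{3}] r2c3's peers cover all but 3. So r2c3=3.

Answer: 6 9 8 5 3 2 7 4 1 / 1 4 3 6 7 9 5 2 8 / 7 5 2 4 8 1 3 6 9 / 9 1 4 8 2 7 6 5 3 / 3 6 5 9 1 4 2 8 7 / 8 2 7 3 5 6 1 9 4 / 2 3 9 7 6 8 4 1 5 / 5 8 1 2 4 3 9 7 6 / 4 7 6 1 9 5 8 3 2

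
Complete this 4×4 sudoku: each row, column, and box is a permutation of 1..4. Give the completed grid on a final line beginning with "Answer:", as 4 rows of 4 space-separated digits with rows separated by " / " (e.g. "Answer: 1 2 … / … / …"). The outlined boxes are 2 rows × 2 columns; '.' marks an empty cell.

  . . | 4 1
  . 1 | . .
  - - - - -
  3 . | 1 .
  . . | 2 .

Step 1. [r4c2∈{4}] r4c2 is down to just 4. So r4c2=4.
Step 2. [r2c4∈{2,3}] 2 has one home in col 4: r2c4 ⇒ r2c4=2.
Step 3. [r1c2∈{2,3}] 3 has one home in row 1: r1c2 ⇒ r1c2=3.
Step 4. [r1c1∈{2}] only 2 remains possible at r1c1, so r1c1=2.
Step 5. [r3c2∈{2}] nothing but 2 survives at r3c2, so r3c2=2.
Step 6. [r3c4∈{4}] nothing but 4 survives at r3c4. So r3c4=4.
Step 7. [r2c3∈{3}] r2c3's peers cover all but 3, so r2c3=3.
Step 8. [r4c1∈{1}] only 1 remains possible at r4c1. So r4c1=1.
Step 9. [r4c4∈{3}] only 3 remains possible at r4c4. So r4c4=3.
Step 10. [r2c1∈{4}] r2c1 has the single candidate 4 ⇒ r2c1=4.

Answer: 2 3 4 1 / 4 1 3 2 / 3 2 1 4 / 1 4 2 3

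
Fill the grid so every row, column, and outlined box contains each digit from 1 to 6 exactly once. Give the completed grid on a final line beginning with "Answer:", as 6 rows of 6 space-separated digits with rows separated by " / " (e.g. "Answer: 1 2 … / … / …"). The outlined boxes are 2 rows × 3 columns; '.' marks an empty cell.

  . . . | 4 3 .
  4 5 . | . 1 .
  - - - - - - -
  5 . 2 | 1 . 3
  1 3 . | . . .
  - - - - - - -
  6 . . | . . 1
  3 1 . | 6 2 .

Step 1. [r1c6∈{2,5,6}] r1c6 is the only open cell in row 1 admitting 5, so r1c6=5.
Step 2. [r2c6∈{2,6}] in box 2, 6 fits only at r2c6 ⇒ r2c6=6.
Step 3. [r6c6∈{4}] r6c6's peers cover all but 4 ⇒ r6c6=4.
Step 4. [r5c5∈{5}] r5c5's peers cover all but 5 ⇒ r5c5=5.
Step 5. [r5c3∈{4}] nothing but 4 survives at r5c3. So r5c3=4.
Step 6. [r4c3∈{6}] r4c3's peers cover all but 6 ⇒ r4c3=6.
Step 7. [r1c2∈{2,6}] r1c2 is the only open cell in row 1 admitting 6. So r1c2=6.
Step 8. [r4c5∈{4}] only 4 remains possible at r4c5. So r4c5=4.
Step 9. [r2c4∈{2}] r2c4 is down to just 2, so r2c4=2.
Step 10. [r6c3∈{5}] r6c3 is down to just 5 ⇒ r6c3=5.
Step 11. [r3c2∈{4}] r3c2 has the single candidate 4 ⇒ r3c2=4.
Step 12. [r4c4∈{5}] only 5 remains possible at r4c4 ⇒ r4c4=5.
Step 13. [r4c6∈{2}] r4c6's peers cover all but 2, so r4c6=2.
Step 14. [r2c3∈{3}] r2c3's peers cover all but 3, so r2c3=3.
Step 15. [r1c3∈{1}] nothing but 1 survives at r1c3 ⇒ r1c3=1.
Step 16. [r5c4∈{3}] r5c4 is down to just 3. So r5c4=3.
Step 17. [r3c5∈{6}] only 6 remains possible at r3c5, so r3c5=6.
Step 18. [r5c2∈{2}] r5c2's peers cover all but 2 ⇒ r5c2=2.
Step 19. [r1c1∈{2}] nothing but 2 survives at r1c1 ⇒ r1c1=2.

Answer: 2 6 1 4 3 5 / 4 5 3 2 1 6 / 5 4 2 1 6 3 / 1 3 6 5 4 2 / 6 2 4 3 5 1 / 3 1 5 6 2 4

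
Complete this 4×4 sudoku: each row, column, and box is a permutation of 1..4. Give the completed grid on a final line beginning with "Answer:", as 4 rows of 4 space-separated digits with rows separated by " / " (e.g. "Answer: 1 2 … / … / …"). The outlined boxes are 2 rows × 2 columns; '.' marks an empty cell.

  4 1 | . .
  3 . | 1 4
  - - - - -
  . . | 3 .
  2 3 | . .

Step 1. [r3c4∈{1,2}] across row 3, 2 lands solely at r3c4, so r3c4=2.
Step 2. [r3c2∈{4}] nothing but 4 survives at r3c2. So r3c2=4.
Step 3. [r3c1∈{1}] only 1 remains possible at r3c1, so r3c1=1.
Step 4. [r1c4∈{3}] r1c4 is down to just 3. So r1c4=3.
Step 5. [r4c4∈{1}] r4c4 has the single candidate 1 ⇒ r4c4=1.
Step 6. [r4c3∈{4}] only 4 remains possible at r4c3, so r4c3=4.
Step 7. [r1c3∈{2}] r1c3 has the single candidate 2 ⇒ r1c3=2.
Step 8. [r2c2∈{2}] only 2 remains possible at r2c2. So r2c2=2.

Answer: 4 1 2 3 / 3 2 1 4 / 1 4 3 2 / 2 3 4 1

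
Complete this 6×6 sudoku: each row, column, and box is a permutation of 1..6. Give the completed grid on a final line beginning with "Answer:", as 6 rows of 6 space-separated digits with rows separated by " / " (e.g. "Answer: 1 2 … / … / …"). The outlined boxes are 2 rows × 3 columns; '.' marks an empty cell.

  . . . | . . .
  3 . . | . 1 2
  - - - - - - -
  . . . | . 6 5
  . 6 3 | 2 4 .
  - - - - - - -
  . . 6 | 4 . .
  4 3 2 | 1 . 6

Step 1. [r1c1∈{1,2,5,6}] r1c1 is the only open cell in col 1 admitting 6, so r1c1=6.
Step 2. [r1c2∈{1,2,4,5}] across row 1, 2 lands solely at r1c2, so r1c2=2.
Step 3. [r1c3∈{1,4,5}] row 1 places 1 nowhere but r1c3 ⇒ r1c3=1.
Step 4. [r2c3∈{4,5}] 5 has one home in col 3: r2c3, so r2c3=5.
Step 5. [r5c2∈{1,5}] in col 2, 5 fits only at r5c2. So r5c2=5.
Step 6. [r3c2∈{1,4}] across col 2, 1 lands solely at r3c2, so r3c2=1.
Step 7. [r5c6∈{3}] only 3 remains possible at r5c6. So r5c6=3.
Step 8. [r1c5∈{3,5}] col 5 places 3 nowhere but r1c5, so r1c5=3.
Step 9. [r5c5∈{2}] nothing but 2 survives at r5c5 ⇒ r5c5=2.
Step 10. [r1c4∈{5}] nothing but 5 survives at r1c4. So r1c4=5.
Step 11. [r2c2∈{4}] r2c2 is down to just 4, so r2c2=4.
Step 12. [r3c4∈{3}] r3c4's peers cover all but 3, so r3c4=3.
Step 13. [r3c3∈{4}] r3c3 has the single candidate 4. So r3c3=4.
Step 14. [r6c5∈{5}] nothing but 5 survives at r6c5. So r6c5=5.
Step 15. [r4c6∈{1}] r4c6 is down to just 1 ⇒ r4c6=1.
Step 16. [r5c1∈{1}] only 1 remains possible at r5c1. So r5c1=1.
Step 17. [r4c1∈{5}] r4c1 has the single candidate 5, so r4c1=5.
Step 18. [r3c1∈{2}] r3c1 is down to just 2 ⇒ r3c1=2.
Step 19. [r2c4∈{6}] only 6 remains possible at r2c4. So r2c4=6.
Step 20. [r1c6∈{4}] r1c6's peers cover all but 4, so r1c6=4.

Answer: 6 2 1 5 3 4 / 3 4 5 6 1 2 / 2 1 4 3 6 5 / 5 6 3 2 4 1 / 1 5 6 4 2 3 / 4 3 2 1 5 6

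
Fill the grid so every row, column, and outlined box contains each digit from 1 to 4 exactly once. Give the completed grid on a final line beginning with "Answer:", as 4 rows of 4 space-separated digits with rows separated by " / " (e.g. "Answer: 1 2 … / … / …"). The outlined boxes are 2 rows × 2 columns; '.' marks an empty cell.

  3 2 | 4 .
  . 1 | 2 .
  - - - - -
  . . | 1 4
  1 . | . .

Step 1. [r4c3∈{3}] r4c3 has the single candidate 3, so r4c3=3.
Step 2. [r3c2∈{3}] r3c2's peers cover all but 3, so r3c2=3.
Step 3. [r4c2∈{4}] r4c2 has the single candidate 4 ⇒ r4c2=4.
Step 4. [r2c4∈{3}] r2c4 is down to just 3 ⇒ r2c4=3.
Step 5. [r3c1∈{2}] only 2 remains possible at r3c1 ⇒ r3c1=2.
Step 6. [r2c1∈{4}] nothing but 4 survives at r2c1 ⇒ r2c1=4.
Step 7. [r4c4∈{2}] r4c4's peers cover all but 2, so r4c4=2.
Step 8. [r1c4∈{1}] only 1 remains possible at r1c4 ⇒ r1c4=1.

Answer: 3 2 4 1 / 4 1 2 3 / 2 3 1 4 / 1 4 3 2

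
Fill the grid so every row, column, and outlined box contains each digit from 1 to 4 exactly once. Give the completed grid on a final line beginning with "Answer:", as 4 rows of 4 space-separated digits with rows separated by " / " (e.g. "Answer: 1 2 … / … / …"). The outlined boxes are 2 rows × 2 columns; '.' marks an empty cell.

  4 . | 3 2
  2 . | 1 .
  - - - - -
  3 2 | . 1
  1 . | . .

Step 1. [r3c3∈{4}] r3c3's peers cover all but 4. So r3c3=4.
Step 2. [r2c4∈{4}] r2c4's peers cover all but 4. So r2c4=4.
Step 3. [r4c4∈{3}] nothing but 3 survives at r4c4 ⇒ r4c4=3.
Step 4. [r4c2∈{4}] r4c2 has the single candidate 4 ⇒ r4c2=4.
Step 5. [r2c2∈{3}] r2c2 has the single candidate 3. So r2c2=3.
Step 6. [r1c2∈{1}] r1c2's peers cover all but 1. So r1c2=1.
Step 7. [r4c3∈{2}] r4c3 has the single candidate 2. So r4c3=2.

Answer: 4 1 3 2 / 2 3 1 4 / 3 2 4 1 / 1 4 2 3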